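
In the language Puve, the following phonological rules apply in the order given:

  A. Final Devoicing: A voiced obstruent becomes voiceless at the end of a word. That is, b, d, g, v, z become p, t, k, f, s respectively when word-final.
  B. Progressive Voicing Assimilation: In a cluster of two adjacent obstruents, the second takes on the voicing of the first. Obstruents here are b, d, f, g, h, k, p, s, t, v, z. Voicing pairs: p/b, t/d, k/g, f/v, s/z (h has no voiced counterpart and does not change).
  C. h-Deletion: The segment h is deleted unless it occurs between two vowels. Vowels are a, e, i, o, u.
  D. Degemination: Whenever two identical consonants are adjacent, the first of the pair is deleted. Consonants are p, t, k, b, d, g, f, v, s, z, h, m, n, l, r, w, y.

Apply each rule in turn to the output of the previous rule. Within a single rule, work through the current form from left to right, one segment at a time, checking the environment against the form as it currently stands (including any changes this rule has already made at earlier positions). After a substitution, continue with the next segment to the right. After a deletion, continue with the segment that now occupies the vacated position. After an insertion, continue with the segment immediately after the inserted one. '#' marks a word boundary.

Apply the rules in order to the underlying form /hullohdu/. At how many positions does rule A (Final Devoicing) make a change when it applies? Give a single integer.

A Final Devoicing: no change — [hullohdu]
B Progressive Voicing Assimilation: [hullohdu] → [hullohtu]
C h-Deletion: [hullohtu] → [ullotu]
D Degemination: [ullotu] → [ulotu]
Rule A changed 0 position(s).

0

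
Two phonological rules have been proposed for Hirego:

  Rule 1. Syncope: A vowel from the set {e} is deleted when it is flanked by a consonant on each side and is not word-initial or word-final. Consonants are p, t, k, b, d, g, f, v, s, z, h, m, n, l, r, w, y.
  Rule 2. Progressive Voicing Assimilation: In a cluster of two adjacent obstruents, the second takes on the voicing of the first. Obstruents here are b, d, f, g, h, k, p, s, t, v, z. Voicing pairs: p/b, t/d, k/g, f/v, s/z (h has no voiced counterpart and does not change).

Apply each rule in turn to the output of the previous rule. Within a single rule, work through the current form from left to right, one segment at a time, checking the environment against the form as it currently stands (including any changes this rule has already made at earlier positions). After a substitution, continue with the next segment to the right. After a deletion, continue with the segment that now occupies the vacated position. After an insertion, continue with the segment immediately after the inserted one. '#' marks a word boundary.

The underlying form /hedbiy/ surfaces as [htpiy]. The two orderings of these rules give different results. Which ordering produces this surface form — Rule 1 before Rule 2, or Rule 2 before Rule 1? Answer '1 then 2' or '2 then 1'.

1 then 2

Order 1 then 2:
  1 Syncope: [hedbiy] → [hdbiy]
  2 Progressive Voicing Assimilation: [hdbiy] → [htpiy]
  result: [htpiy]
Order 2 then 1:
  2 Progressive Voicing Assimilation: no change — [hedbiy]
  1 Syncope: [hedbiy] → [hdbiy]
  result: [hdbiy]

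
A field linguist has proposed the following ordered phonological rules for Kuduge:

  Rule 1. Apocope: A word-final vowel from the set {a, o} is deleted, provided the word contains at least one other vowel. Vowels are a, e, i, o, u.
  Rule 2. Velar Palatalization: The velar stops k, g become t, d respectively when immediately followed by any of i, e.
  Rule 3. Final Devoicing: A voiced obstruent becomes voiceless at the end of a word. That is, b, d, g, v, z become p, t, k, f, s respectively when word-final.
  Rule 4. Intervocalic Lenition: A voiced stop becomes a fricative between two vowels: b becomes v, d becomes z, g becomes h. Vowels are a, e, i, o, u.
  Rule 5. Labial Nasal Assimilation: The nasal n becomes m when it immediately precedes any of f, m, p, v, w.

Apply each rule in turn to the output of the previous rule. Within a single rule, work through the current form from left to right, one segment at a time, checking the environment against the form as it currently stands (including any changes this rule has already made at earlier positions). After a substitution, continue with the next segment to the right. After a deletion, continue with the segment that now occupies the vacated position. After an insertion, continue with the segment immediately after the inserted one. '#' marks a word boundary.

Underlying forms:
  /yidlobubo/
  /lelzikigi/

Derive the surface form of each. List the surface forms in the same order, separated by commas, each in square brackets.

/yidlobubo/:
  Rule 1 Apocope: [yidlobubo] → [yidlobub]
  Rule 2 Velar Palatalization: no change — [yidlobub]
  Rule 3 Final Devoicing: [yidlobub] → [yidlobup]
  Rule 4 Intervocalic Lenition: [yidlobup] → [yidlovup]
  Rule 5 Labial Nasal Assimilation: no change — [yidlovup]
/lelzikigi/:
  Rule 1 Apocope: no change — [lelzikigi]
  Rule 2 Velar Palatalization: [lelzikigi] → [lelzitidi]
  Rule 3 Final Devoicing: no change — [lelzitidi]
  Rule 4 Intervocalic Lenition: [lelzitidi] → [lelzitizi]
  Rule 5 Labial Nasal Assimilation: no change — [lelzitizi]

[yidlovup], [lelzitizi]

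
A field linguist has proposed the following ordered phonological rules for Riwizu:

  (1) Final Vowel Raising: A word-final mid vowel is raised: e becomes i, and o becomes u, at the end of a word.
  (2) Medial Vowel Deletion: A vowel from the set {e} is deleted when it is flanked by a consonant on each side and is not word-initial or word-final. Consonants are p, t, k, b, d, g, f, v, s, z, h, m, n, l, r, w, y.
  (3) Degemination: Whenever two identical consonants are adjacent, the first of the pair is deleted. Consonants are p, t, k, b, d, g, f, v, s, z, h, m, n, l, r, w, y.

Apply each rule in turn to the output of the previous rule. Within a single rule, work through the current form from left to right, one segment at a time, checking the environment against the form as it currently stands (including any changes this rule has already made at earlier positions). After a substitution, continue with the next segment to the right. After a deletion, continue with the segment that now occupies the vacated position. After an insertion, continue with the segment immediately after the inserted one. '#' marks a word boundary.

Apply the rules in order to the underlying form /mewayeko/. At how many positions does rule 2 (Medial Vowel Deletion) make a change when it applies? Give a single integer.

2

(1) Final Vowel Raising: [mewayeko] → [mewayeku]
(2) Medial Vowel Deletion: [mewayeku] → [mwayku]
(3) Degemination: no change — [mwayku]
Rule 2 changed 2 position(s).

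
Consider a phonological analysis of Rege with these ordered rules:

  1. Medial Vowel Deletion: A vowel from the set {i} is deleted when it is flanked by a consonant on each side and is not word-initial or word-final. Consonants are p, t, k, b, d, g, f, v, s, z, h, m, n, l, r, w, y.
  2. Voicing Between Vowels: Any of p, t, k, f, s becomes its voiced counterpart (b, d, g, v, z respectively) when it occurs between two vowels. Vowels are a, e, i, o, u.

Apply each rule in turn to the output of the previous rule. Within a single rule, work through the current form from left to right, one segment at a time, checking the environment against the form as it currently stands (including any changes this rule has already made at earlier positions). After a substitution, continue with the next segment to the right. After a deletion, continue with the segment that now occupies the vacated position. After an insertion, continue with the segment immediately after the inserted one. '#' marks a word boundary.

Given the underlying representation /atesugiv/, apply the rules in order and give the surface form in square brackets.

[adezugv]

1 Medial Vowel Deletion: [atesugiv] → [atesugv]
2 Voicing Between Vowels: [atesugv] → [adezugv]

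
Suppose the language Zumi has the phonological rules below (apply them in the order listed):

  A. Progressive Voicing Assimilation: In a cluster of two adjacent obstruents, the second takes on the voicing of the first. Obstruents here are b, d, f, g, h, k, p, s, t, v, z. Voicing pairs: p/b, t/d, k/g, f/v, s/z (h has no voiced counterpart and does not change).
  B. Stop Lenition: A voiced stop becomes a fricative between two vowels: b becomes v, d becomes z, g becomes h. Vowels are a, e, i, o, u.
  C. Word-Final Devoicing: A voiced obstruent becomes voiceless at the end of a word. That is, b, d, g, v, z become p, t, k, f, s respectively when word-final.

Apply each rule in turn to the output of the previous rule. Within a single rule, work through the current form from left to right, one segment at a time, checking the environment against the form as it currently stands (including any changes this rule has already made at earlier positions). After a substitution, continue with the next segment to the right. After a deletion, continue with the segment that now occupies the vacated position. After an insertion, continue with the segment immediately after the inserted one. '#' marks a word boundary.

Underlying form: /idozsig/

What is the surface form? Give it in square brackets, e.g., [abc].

A Progressive Voicing Assimilation: [idozsig] → [idozzig]
B Stop Lenition: [idozzig] → [izozzig]
C Word-Final Devoicing: [izozzig] → [izozzik]

[izozzik]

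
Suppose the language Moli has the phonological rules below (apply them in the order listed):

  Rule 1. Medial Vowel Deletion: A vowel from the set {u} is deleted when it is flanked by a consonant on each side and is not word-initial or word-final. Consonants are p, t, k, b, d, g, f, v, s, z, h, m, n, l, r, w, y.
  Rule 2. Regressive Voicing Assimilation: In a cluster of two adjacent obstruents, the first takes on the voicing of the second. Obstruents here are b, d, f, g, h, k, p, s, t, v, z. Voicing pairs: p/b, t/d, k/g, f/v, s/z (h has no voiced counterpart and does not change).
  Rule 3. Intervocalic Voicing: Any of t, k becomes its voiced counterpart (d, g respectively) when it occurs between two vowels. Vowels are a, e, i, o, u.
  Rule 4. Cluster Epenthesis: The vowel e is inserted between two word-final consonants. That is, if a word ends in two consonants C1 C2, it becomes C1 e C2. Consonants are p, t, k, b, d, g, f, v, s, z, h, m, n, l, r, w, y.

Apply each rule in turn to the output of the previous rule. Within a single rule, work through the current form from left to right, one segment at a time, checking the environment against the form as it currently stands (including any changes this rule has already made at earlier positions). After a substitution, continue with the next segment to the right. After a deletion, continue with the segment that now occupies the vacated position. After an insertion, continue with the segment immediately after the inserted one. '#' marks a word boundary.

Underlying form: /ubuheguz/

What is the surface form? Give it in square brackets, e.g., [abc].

Rule 1 Medial Vowel Deletion: [ubuheguz] → [ubhegz]
Rule 2 Regressive Voicing Assimilation: [ubhegz] → [uphegz]
Rule 3 Intervocalic Voicing: no change — [uphegz]
Rule 4 Cluster Epenthesis: [uphegz] → [uphegez]

[uphegez]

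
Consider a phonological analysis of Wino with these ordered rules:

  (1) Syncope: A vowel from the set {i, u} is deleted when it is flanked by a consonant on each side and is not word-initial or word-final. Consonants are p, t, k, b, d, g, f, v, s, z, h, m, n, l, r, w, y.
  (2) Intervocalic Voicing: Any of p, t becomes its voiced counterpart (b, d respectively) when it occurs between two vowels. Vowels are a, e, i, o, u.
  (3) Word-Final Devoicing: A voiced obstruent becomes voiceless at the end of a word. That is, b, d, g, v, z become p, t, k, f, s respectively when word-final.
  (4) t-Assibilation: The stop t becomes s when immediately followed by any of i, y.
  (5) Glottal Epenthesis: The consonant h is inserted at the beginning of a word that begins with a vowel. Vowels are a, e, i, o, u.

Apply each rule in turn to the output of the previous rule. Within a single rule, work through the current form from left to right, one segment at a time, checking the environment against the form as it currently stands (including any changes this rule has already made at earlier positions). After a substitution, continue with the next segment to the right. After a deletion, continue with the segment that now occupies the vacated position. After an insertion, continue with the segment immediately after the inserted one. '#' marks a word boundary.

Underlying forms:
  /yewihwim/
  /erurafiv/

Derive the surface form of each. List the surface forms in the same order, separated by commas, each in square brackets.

[yewhwm], [herraff]

/yewihwim/:
  (1) Syncope: [yewihwim] → [yewhwm]
  (2) Intervocalic Voicing: no change — [yewhwm]
  (3) Word-Final Devoicing: no change — [yewhwm]
  (4) t-Assibilation: no change — [yewhwm]
  (5) Glottal Epenthesis: no change — [yewhwm]
/erurafiv/:
  (1) Syncope: [erurafiv] → [errafv]
  (2) Intervocalic Voicing: no change — [errafv]
  (3) Word-Final Devoicing: [errafv] → [erraff]
  (4) t-Assibilation: no change — [erraff]
  (5) Glottal Epenthesis: [erraff] → [herraff]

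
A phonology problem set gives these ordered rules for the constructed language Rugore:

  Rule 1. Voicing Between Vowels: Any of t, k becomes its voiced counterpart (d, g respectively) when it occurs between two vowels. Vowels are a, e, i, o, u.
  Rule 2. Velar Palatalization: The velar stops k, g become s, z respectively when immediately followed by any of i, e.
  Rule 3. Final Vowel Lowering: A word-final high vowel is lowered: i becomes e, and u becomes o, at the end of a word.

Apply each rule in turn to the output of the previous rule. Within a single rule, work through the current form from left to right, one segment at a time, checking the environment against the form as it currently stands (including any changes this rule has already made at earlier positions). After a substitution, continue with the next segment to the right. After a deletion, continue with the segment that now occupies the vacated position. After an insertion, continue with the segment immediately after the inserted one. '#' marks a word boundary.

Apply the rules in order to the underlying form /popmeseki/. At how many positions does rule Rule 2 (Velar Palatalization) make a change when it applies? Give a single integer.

Rule 1 Voicing Between Vowels: [popmeseki] → [popmesegi]
Rule 2 Velar Palatalization: [popmesegi] → [popmesezi]
Rule 3 Final Vowel Lowering: [popmesezi] → [popmeseze]
Rule Rule 2 changed 1 position(s).

1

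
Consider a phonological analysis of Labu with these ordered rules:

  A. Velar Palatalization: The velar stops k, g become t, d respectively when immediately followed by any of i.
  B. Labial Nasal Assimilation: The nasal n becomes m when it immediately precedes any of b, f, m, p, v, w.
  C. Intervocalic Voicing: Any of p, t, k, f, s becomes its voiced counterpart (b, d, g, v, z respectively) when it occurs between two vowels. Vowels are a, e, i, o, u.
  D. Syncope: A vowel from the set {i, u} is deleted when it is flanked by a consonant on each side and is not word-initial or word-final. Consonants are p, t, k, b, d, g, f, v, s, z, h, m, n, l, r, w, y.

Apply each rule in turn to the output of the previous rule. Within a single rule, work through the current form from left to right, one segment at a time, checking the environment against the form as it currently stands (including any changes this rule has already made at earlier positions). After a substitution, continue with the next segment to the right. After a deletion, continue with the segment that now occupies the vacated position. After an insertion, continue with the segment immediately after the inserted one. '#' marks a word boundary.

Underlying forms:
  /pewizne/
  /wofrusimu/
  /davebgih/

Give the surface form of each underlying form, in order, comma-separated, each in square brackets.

[pewzne], [wofrzmu], [davebdh]

/pewizne/:
  A Velar Palatalization: no change — [pewizne]
  B Labial Nasal Assimilation: no change — [pewizne]
  C Intervocalic Voicing: no change — [pewizne]
  D Syncope: [pewizne] → [pewzne]
/wofrusimu/:
  A Velar Palatalization: no change — [wofrusimu]
  B Labial Nasal Assimilation: no change — [wofrusimu]
  C Intervocalic Voicing: [wofrusimu] → [wofruzimu]
  D Syncope: [wofruzimu] → [wofrzmu]
/davebgih/:
  A Velar Palatalization: [davebgih] → [davebdih]
  B Labial Nasal Assimilation: no change — [davebdih]
  C Intervocalic Voicing: no change — [davebdih]
  D Syncope: [davebdih] → [davebdh]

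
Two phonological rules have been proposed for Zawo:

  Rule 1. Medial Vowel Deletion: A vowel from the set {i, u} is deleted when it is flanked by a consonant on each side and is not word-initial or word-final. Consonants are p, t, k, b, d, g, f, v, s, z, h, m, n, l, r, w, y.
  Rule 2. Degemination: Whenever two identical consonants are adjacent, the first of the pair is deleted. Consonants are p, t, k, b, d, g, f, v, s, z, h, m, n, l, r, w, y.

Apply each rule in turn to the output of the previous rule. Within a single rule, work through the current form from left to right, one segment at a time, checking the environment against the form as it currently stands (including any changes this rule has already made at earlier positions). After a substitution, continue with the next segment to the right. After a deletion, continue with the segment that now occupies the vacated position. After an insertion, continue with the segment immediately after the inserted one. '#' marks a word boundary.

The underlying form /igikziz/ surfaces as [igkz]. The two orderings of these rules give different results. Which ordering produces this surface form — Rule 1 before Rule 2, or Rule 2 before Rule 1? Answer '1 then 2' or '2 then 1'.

Order 1 then 2:
  1 Medial Vowel Deletion: [igikziz] → [igkzz]
  2 Degemination: [igkzz] → [igkz]
  result: [igkz]
Order 2 then 1:
  2 Degemination: no change — [igikziz]
  1 Medial Vowel Deletion: [igikziz] → [igkzz]
  result: [igkzz]

1 then 2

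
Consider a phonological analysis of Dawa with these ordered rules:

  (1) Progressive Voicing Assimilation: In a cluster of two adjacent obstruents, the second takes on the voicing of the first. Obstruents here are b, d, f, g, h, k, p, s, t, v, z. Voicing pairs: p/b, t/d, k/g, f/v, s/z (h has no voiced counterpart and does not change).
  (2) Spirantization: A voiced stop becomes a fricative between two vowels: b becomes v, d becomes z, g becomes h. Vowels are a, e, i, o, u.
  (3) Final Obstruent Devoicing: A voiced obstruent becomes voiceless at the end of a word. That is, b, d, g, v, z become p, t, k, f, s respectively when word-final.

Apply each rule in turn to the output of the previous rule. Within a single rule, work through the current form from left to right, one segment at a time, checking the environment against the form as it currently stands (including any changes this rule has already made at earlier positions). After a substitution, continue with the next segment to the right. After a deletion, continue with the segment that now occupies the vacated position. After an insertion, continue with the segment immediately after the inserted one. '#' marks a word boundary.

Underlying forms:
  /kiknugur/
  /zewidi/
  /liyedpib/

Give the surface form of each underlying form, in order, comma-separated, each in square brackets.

/kiknugur/:
  (1) Progressive Voicing Assimilation: no change — [kiknugur]
  (2) Spirantization: [kiknugur] → [kiknuhur]
  (3) Final Obstruent Devoicing: no change — [kiknuhur]
/zewidi/:
  (1) Progressive Voicing Assimilation: no change — [zewidi]
  (2) Spirantization: [zewidi] → [zewizi]
  (3) Final Obstruent Devoicing: no change — [zewizi]
/liyedpib/:
  (1) Progressive Voicing Assimilation: [liyedpib] → [liyedbib]
  (2) Spirantization: no change — [liyedbib]
  (3) Final Obstruent Devoicing: [liyedbib] → [liyedbip]

[kiknuhur], [zewizi], [liyedbip]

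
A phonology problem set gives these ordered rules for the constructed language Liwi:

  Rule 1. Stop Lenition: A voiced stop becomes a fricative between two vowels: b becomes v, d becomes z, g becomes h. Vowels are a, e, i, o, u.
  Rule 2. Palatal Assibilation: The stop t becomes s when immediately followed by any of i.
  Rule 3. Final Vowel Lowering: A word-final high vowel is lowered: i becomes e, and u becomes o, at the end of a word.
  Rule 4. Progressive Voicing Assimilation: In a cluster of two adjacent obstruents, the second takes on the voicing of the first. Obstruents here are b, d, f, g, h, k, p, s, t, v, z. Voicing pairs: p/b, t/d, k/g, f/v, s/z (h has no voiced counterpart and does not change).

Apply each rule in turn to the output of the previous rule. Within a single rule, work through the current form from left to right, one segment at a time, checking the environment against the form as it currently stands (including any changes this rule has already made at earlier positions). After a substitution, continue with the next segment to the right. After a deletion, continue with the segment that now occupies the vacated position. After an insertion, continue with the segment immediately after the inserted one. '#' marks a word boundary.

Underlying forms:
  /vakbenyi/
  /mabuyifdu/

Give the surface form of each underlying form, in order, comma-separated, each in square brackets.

[vakpenye], [mavuyifto]

/vakbenyi/:
  Rule 1 Stop Lenition: no change — [vakbenyi]
  Rule 2 Palatal Assibilation: no change — [vakbenyi]
  Rule 3 Final Vowel Lowering: [vakbenyi] → [vakbenye]
  Rule 4 Progressive Voicing Assimilation: [vakbenye] → [vakpenye]
/mabuyifdu/:
  Rule 1 Stop Lenition: [mabuyifdu] → [mavuyifdu]
  Rule 2 Palatal Assibilation: no change — [mavuyifdu]
  Rule 3 Final Vowel Lowering: [mavuyifdu] → [mavuyifdo]
  Rule 4 Progressive Voicing Assimilation: [mavuyifdo] → [mavuyifto]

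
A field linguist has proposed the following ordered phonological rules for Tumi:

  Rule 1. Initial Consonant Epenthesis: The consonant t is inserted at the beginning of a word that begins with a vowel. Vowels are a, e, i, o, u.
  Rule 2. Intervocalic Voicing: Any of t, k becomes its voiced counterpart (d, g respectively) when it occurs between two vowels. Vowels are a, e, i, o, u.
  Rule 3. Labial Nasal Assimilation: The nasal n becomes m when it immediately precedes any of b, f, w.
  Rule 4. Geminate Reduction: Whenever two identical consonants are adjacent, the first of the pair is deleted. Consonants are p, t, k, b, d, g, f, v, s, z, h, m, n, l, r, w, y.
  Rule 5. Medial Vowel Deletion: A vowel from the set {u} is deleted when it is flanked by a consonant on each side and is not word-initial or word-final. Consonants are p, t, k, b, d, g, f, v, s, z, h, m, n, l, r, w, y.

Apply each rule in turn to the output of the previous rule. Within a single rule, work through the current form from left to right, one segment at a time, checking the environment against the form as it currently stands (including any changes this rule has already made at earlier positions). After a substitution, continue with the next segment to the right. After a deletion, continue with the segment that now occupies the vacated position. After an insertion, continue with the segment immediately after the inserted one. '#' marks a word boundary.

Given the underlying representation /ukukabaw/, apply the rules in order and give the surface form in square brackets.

Rule 1 Initial Consonant Epenthesis: [ukukabaw] → [tukukabaw]
Rule 2 Intervocalic Voicing: [tukukabaw] → [tugugabaw]
Rule 3 Labial Nasal Assimilation: no change — [tugugabaw]
Rule 4 Geminate Reduction: no change — [tugugabaw]
Rule 5 Medial Vowel Deletion: [tugugabaw] → [tggabaw]

[tggabaw]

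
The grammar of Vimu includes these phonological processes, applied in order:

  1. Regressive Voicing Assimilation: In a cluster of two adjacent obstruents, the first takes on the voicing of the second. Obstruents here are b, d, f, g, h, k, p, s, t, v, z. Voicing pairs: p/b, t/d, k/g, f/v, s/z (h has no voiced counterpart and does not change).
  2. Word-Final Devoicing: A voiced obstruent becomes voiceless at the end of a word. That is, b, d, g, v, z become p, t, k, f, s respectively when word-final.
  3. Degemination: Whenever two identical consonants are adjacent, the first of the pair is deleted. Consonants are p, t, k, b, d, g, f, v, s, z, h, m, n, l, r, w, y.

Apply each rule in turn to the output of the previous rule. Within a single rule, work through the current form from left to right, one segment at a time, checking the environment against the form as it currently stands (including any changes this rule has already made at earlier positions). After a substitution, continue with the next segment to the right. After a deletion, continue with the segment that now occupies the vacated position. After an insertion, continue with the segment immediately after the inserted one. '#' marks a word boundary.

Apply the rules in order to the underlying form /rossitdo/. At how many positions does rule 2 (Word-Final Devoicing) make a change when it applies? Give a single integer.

1 Regressive Voicing Assimilation: [rossitdo] → [rossiddo]
2 Word-Final Devoicing: no change — [rossiddo]
3 Degemination: [rossiddo] → [rosido]
Rule 2 changed 0 position(s).

0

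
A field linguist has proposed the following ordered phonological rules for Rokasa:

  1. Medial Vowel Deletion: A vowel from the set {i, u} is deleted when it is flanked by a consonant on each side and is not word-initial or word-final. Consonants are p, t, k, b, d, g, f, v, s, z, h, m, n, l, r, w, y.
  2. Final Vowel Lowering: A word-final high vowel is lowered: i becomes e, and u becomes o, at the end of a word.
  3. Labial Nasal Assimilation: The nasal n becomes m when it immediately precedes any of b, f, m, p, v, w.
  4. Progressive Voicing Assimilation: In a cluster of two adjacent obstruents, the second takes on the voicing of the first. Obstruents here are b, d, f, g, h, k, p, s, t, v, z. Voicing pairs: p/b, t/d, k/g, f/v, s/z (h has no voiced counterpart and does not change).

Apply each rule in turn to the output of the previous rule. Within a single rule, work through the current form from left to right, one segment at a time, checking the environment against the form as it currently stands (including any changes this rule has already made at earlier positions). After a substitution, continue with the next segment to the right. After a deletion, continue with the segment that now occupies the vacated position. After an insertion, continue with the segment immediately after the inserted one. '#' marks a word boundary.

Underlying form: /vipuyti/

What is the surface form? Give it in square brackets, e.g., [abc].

1 Medial Vowel Deletion: [vipuyti] → [vpyti]
2 Final Vowel Lowering: [vpyti] → [vpyte]
3 Labial Nasal Assimilation: no change — [vpyte]
4 Progressive Voicing Assimilation: [vpyte] → [vbyte]

[vbyte]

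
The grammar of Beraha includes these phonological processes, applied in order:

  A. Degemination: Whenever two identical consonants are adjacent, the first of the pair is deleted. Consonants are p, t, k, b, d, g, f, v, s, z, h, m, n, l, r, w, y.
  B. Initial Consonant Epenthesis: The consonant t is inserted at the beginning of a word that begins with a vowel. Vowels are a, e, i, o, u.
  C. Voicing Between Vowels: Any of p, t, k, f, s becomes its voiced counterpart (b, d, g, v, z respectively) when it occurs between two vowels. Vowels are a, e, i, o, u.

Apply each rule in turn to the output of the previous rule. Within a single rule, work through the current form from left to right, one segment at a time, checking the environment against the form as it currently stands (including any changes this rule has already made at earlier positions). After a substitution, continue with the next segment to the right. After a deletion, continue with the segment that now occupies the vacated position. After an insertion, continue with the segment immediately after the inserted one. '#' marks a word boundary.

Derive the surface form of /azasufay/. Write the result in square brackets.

A Degemination: no change — [azasufay]
B Initial Consonant Epenthesis: [azasufay] → [tazasufay]
C Voicing Between Vowels: [tazasufay] → [tazazuvay]

[tazazuvay]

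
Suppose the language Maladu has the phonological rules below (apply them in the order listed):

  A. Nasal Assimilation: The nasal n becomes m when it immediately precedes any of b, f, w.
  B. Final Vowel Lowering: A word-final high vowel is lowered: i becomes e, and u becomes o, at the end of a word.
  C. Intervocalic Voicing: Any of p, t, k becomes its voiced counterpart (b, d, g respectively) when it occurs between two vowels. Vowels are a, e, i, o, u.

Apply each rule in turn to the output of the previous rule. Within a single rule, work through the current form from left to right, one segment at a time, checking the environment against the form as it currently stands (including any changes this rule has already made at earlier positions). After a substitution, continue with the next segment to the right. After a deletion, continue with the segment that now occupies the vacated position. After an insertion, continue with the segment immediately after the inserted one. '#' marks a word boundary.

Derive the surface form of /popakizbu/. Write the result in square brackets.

A Nasal Assimilation: no change — [popakizbu]
B Final Vowel Lowering: [popakizbu] → [popakizbo]
C Intervocalic Voicing: [popakizbo] → [pobagizbo]

[pobagizbo]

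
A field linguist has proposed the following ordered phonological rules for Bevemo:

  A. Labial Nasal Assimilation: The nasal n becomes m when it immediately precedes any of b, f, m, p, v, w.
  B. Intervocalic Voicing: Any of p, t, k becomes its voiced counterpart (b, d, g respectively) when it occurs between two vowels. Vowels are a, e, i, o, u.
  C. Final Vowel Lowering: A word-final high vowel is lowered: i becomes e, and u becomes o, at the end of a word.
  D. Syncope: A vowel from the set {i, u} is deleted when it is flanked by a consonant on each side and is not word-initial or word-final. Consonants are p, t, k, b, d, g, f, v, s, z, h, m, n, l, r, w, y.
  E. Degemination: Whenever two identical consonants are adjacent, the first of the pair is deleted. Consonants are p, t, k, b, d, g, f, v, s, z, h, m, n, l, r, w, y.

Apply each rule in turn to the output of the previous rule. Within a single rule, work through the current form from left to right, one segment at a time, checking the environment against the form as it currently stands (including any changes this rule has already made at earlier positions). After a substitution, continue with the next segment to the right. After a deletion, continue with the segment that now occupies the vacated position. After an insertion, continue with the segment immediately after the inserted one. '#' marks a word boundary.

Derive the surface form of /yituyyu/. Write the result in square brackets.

[ydyo]

A Labial Nasal Assimilation: no change — [yituyyu]
B Intervocalic Voicing: [yituyyu] → [yiduyyu]
C Final Vowel Lowering: [yiduyyu] → [yiduyyo]
D Syncope: [yiduyyo] → [ydyyo]
E Degemination: [ydyyo] → [ydyo]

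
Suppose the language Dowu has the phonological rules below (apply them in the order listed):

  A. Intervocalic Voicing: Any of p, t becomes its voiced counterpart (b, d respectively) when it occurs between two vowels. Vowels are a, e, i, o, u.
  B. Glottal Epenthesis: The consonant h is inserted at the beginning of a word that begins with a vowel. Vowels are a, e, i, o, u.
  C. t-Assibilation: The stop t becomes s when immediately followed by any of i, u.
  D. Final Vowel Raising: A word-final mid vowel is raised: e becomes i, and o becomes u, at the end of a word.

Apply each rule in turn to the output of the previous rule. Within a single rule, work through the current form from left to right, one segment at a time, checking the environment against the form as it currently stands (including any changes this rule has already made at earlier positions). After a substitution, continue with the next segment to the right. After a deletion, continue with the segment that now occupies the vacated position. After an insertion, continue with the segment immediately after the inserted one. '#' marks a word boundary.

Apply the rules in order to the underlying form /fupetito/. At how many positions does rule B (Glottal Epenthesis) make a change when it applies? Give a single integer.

0

A Intervocalic Voicing: [fupetito] → [fubedido]
B Glottal Epenthesis: no change — [fubedido]
C t-Assibilation: no change — [fubedido]
D Final Vowel Raising: [fubedido] → [fubedidu]
Rule B changed 0 position(s).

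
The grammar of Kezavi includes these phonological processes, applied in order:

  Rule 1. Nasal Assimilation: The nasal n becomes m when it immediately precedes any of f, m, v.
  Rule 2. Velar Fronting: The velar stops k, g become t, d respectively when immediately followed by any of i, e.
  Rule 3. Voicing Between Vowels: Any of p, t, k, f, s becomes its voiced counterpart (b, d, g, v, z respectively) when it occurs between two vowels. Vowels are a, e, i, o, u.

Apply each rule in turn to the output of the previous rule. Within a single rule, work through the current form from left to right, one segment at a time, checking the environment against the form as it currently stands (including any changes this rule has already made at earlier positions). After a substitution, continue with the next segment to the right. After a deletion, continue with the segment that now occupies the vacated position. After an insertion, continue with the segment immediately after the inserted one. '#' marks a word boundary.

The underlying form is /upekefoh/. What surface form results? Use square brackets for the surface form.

[ubedevoh]

Rule 1 Nasal Assimilation: no change — [upekefoh]
Rule 2 Velar Fronting: [upekefoh] → [upetefoh]
Rule 3 Voicing Between Vowels: [upetefoh] → [ubedevoh]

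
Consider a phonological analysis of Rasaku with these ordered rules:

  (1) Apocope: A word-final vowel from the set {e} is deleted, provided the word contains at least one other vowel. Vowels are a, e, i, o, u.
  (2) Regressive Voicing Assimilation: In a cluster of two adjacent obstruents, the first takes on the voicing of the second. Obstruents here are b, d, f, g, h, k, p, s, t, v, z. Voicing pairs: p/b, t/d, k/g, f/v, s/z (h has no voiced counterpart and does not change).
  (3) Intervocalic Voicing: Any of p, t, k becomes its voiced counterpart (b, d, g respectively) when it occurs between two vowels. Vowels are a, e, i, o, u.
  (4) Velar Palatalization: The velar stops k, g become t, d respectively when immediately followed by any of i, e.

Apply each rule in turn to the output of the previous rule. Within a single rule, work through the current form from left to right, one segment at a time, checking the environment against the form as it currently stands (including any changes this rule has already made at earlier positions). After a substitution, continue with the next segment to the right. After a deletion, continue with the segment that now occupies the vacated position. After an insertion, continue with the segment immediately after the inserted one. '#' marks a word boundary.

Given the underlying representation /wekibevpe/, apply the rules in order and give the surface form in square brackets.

(1) Apocope: [wekibevpe] → [wekibevp]
(2) Regressive Voicing Assimilation: [wekibevp] → [wekibefp]
(3) Intervocalic Voicing: [wekibefp] → [wegibefp]
(4) Velar Palatalization: [wegibefp] → [wedibefp]

[wedibefp]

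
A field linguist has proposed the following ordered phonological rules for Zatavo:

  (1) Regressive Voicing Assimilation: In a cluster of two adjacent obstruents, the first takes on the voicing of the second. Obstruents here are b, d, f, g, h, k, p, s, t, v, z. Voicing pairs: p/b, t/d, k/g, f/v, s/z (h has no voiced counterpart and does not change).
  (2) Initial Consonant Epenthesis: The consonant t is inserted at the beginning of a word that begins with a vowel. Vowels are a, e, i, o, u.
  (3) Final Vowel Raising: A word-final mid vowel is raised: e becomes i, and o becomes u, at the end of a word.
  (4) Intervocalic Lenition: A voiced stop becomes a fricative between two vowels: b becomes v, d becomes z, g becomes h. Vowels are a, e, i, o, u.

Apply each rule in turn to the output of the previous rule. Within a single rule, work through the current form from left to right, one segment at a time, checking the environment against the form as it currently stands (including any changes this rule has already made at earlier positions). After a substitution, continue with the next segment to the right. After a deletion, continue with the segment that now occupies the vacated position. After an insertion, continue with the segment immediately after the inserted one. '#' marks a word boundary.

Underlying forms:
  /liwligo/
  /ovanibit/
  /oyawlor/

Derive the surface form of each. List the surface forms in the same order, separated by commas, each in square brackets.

/liwligo/:
  (1) Regressive Voicing Assimilation: no change — [liwligo]
  (2) Initial Consonant Epenthesis: no change — [liwligo]
  (3) Final Vowel Raising: [liwligo] → [liwligu]
  (4) Intervocalic Lenition: [liwligu] → [liwlihu]
/ovanibit/:
  (1) Regressive Voicing Assimilation: no change — [ovanibit]
  (2) Initial Consonant Epenthesis: [ovanibit] → [tovanibit]
  (3) Final Vowel Raising: no change — [tovanibit]
  (4) Intervocalic Lenition: [tovanibit] → [tovanivit]
/oyawlor/:
  (1) Regressive Voicing Assimilation: no change — [oyawlor]
  (2) Initial Consonant Epenthesis: [oyawlor] → [toyawlor]
  (3) Final Vowel Raising: no change — [toyawlor]
  (4) Intervocalic Lenition: no change — [toyawlor]

[liwlihu], [tovanivit], [toyawlor]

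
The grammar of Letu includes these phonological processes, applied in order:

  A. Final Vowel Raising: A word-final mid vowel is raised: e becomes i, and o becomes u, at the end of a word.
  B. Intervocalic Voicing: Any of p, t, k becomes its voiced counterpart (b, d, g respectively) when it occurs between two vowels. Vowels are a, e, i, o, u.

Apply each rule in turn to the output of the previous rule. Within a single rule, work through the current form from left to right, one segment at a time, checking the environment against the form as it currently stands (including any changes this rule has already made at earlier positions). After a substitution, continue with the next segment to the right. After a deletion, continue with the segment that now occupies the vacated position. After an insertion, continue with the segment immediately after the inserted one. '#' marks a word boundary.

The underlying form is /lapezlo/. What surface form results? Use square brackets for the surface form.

[labezlu]

A Final Vowel Raising: [lapezlo] → [lapezlu]
B Intervocalic Voicing: [lapezlu] → [labezlu]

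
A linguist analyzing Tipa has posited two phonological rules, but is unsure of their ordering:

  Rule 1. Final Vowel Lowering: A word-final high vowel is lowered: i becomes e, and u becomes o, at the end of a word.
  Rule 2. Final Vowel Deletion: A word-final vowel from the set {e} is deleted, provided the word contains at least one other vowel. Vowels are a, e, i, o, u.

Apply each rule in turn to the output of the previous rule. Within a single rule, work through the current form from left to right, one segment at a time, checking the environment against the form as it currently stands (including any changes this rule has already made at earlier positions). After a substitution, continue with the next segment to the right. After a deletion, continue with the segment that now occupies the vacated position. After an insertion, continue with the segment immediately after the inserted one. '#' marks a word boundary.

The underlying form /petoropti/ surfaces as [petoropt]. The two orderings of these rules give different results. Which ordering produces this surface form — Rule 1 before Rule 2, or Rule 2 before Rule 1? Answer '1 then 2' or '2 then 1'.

Order 1 then 2:
  1 Final Vowel Lowering: [petoropti] → [petoropte]
  2 Final Vowel Deletion: [petoropte] → [petoropt]
  result: [petoropt]
Order 2 then 1:
  2 Final Vowel Deletion: no change — [petoropti]
  1 Final Vowel Lowering: [petoropti] → [petoropte]
  result: [petoropte]

1 then 2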